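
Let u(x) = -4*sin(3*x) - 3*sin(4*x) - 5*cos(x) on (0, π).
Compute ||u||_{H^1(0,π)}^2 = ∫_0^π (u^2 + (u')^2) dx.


||u||_{H^1(0,π)}^2 = 32 + 363*π/2

u'(x) = 5*sin(x) - 12*cos(3*x) - 12*cos(4*x).
Expand u² and (u')² and integrate term by term on (0, π), using: for integers n ≥ 1, ∫_0^π sin²(nx) dx = ∫_0^π cos²(nx) dx = π/2; for n ≠ n', ∫_0^π sin(nx)sin(n'x) dx = ∫_0^π cos(nx)cos(n'x) dx = 0; and by product-to-sum, ∫_0^π sin(nx)cos(n'x) dx = ½∫_0^π [sin((n+n')x) + sin((n−n')x)] dx, which is 0 when n+n' is even and 2n/(n²−n'²) when n+n' is odd (it need not vanish on (0, π)).
  u² squared terms: (-5)²·∫cos(x)² dx = 25·π/2 = 25*π/2;  (-4)²·∫sin(3x)² dx = 16·π/2 = 8*π;  (-3)²·∫sin(4x)² dx = 9·π/2 = 9*π/2.
  u² cross terms: 2·(-5)·(-4)·∫cos(x)·sin(3x) dx = 40·(0) = 0;  2·(-5)·(-3)·∫cos(x)·sin(4x) dx = 30·(8/15) = 16;  2·(-4)·(-3)·∫sin(3x)·sin(4x) dx = 24·(0) = 0.
  So ∫_0^π u² dx = 25*π/2 + 8*π + 9*π/2 + 0 + 16 + 0 = 16 + 25*π.
  (u')² squared terms: (-12)²·∫cos(3x)² dx = 144·π/2 = 72*π;  (-12)²·∫cos(4x)² dx = 144·π/2 = 72*π;  (5)²·∫sin(x)² dx = 25·π/2 = 25*π/2.
  (u')² cross terms: 2·(-12)·(-12)·∫cos(3x)·cos(4x) dx = 288·(0) = 0;  2·(-12)·(5)·∫cos(3x)·sin(x) dx = -120·(0) = 0;  2·(-12)·(5)·∫cos(4x)·sin(x) dx = -120·(-2/15) = 16.
  So ∫_0^π (u')² dx = 72*π + 72*π + 25*π/2 + 0 + 0 + 16 = 16 + 313*π/2.
||u||_{H^1}^2 = (16 + 25*π) + (16 + 313*π/2) = 32 + 363*π/2.


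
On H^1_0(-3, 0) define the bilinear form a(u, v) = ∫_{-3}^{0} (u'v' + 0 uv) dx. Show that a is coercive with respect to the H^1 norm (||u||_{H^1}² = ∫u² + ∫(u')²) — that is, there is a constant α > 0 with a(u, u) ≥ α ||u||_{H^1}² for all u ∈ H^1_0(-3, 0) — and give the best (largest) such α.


α = π^2/(9 + π^2)

Coercivity of a(·,·) on H^1_0(-3, 0) means a(u, u) ≥ α ||u||_{H^1}² for every u ∈ H^1_0.
The interval has length L = 3, and Poincaré/coercivity depend only on L. Here a(u, u) = ∫(u')² + (0)·∫u².
Here c = 0, so a(u,u) = ∫(u')² alone. The condition a(u,u) ≥ α||u||_{H^1}² reads (1−α)∫(u')² ≥ (α−c)∫u². Any admissible α is ≤ 1 (rapidly oscillating u have ∫u²/∫(u')² → 0), and α = 1 would force 0 ≥ (1−c)∫u², impossible since c < 1; so 1−α > 0. By the sharp Poincaré inequality on H^1_0 of an interval of length L, ∫(u')² ≥ (π/L)²∫u² with equality for the first sine mode sin(π(x−x₀)/L) (x₀ the left endpoint), so the inequality holds for all u iff (1−α)(π/L)² ≥ α − c, i.e. α ≤ ((π/L)² + c)/((π/L)² + 1) = (1 + c(L/π)²)/(1 + (L/π)²). (Direct route, valid since c ≤ 0: Poincaré gives c∫u² ≥ c(L/π)²∫(u')², so a(u,u) ≥ (1 + c(L/π)²)∫(u')², while ||u||_{H^1}² ≤ (1 + (L/π)²)∫(u')²; dividing yields the same α.) With (π/L)² = π^2/9 and c = 0, the largest admissible constant is α = ((π/L)² + c)/((π/L)² + 1).
Simplifying, α = π^2/(9 + π^2).


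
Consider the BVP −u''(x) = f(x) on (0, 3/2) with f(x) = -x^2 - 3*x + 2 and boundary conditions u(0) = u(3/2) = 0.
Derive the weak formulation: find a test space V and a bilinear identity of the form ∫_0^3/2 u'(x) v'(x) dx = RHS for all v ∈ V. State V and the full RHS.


V = H^1_0(0, 3/2) (so v(0) = v(3/2) = 0); weak form: ∫_0^3/2 u'v' dx = ∫_0^3/2 (-x^2 - 3*x + 2) v dx for all v ∈ V.

Multiply both sides by a test function v and integrate from 0 to 3/2:
  ∫_0^3/2 −u''(x) v(x) dx = ∫_0^3/2 f(x) v(x) dx.
Integrate the LHS by parts once:
  ∫_0^3/2 −u'' v dx = −[u'(x) v(x)]_0^3/2 + ∫_0^3/2 u'(x) v'(x) dx.
Thus ∫_0^3/2 u'(x) v'(x) dx = ∫_0^3/2 f(x) v(x) dx + [u'(x) v(x)]_0^3/2.
Choose V so that boundary terms are either known or forced to vanish.
u is Dirichlet: u(0) = u(3/2) = 0. Let V = H^1_0(0, 3/2); then v(0) = v(3/2) = 0, and [u' v]_0^3/2 = 0.
Weak formulation: find u (satisfying any essential BC) such that ∫_0^3/2 u'(x) v'(x) dx = ∫_0^3/2 f v dx for all v ∈ V.
Substituting f(x) = -x^2 - 3*x + 2, the right-hand side is ∫_0^3/2 (-x^2 - 3*x + 2) v dx.


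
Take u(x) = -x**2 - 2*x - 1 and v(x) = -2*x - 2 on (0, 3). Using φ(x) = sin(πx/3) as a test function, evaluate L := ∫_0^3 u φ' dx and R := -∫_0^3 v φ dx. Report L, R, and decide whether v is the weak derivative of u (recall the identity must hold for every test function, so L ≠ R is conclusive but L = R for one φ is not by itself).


LHS = 30/π, RHS = 30/π. Yes, v = u' weakly.

u(x) = -x**2 - 2*x - 1, classical derivative u'(x) = -2*x - 2.
φ(x) = sin(πx/3), so φ'(x) = π*cos(π*x/3)/3.
Note φ(0) = φ(3) = 0, so the boundary term u·φ vanishes.
LHS = ∫_0^3 u(x) φ'(x) dx = ∫_0^3 (-π*x^2*cos(π*x/3)/3 - 2*π*x*cos(π*x/3)/3 - π*cos(π*x/3)/3) dx. Term by term:
  ∫_0^3 -π*cos(π*x/3)/3 dx = 0;  ∫_0^3 -2*π*x*cos(π*x/3)/3 dx = 12/π;  ∫_0^3 -π*x^2*cos(π*x/3)/3 dx = 18/π.
Sum: 0 + 12/π + 18/π = 30/π.
So LHS = 30/π.
∫_0^3 v(x) φ(x) dx = ∫_0^3 (-2*x*sin(π*x/3) - 2*sin(π*x/3)) dx. Term by term:
  ∫_0^3 -2*sin(π*x/3) dx = -12/π;  ∫_0^3 -2*x*sin(π*x/3) dx = -18/π.
Sum: -12/π − 18/π = -30/π.
So RHS = -∫_0^3 v(x) φ(x) dx = 30/π.
LHS = RHS, so the identity holds for this test φ.
Moreover u is smooth here and v(x) = u'(x) = -2*x - 2 pointwise, so the identity holds for every test function. Hence v is the weak derivative of u.


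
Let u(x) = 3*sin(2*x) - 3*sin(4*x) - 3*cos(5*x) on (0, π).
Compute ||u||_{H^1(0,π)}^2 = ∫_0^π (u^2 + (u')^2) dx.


||u||_{H^1(0,π)}^2 = -2288/7 + 216*π

u'(x) = 15*sin(5*x) + 6*cos(2*x) - 12*cos(4*x).
Expand u² and (u')² and integrate term by term on (0, π), using: for integers n ≥ 1, ∫_0^π sin²(nx) dx = ∫_0^π cos²(nx) dx = π/2; for n ≠ n', ∫_0^π sin(nx)sin(n'x) dx = ∫_0^π cos(nx)cos(n'x) dx = 0; and by product-to-sum, ∫_0^π sin(nx)cos(n'x) dx = ½∫_0^π [sin((n+n')x) + sin((n−n')x)] dx, which is 0 when n+n' is even and 2n/(n²−n'²) when n+n' is odd (it need not vanish on (0, π)).
  u² squared terms: (-3)²·∫cos(5x)² dx = 9·π/2 = 9*π/2;  (-3)²·∫sin(4x)² dx = 9·π/2 = 9*π/2;  (3)²·∫sin(2x)² dx = 9·π/2 = 9*π/2.
  u² cross terms: 2·(-3)·(-3)·∫cos(5x)·sin(4x) dx = 18·(-8/9) = -16;  2·(-3)·(3)·∫cos(5x)·sin(2x) dx = -18·(-4/21) = 24/7;  2·(-3)·(3)·∫sin(4x)·sin(2x) dx = -18·(0) = 0.
  So ∫_0^π u² dx = 9*π/2 + 9*π/2 + 9*π/2 − 16 + 24/7 + 0 = -88/7 + 27*π/2.
  (u')² squared terms: (-12)²·∫cos(4x)² dx = 144·π/2 = 72*π;  (6)²·∫cos(2x)² dx = 36·π/2 = 18*π;  (15)²·∫sin(5x)² dx = 225·π/2 = 225*π/2.
  (u')² cross terms: 2·(-12)·(6)·∫cos(4x)·cos(2x) dx = -144·(0) = 0;  2·(-12)·(15)·∫cos(4x)·sin(5x) dx = -360·(10/9) = -400;  2·(6)·(15)·∫cos(2x)·sin(5x) dx = 180·(10/21) = 600/7.
  So ∫_0^π (u')² dx = 72*π + 18*π + 225*π/2 + 0 − 400 + 600/7 = -2200/7 + 405*π/2.
||u||_{H^1}^2 = (-88/7 + 27*π/2) + (-2200/7 + 405*π/2) = -2288/7 + 216*π.


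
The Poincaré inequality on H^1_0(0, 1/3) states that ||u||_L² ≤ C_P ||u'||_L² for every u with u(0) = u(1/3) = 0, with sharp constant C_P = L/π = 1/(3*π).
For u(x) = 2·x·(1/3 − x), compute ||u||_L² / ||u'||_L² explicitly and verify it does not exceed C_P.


||u||_L² / ||u'||_L² = sqrt(10)/30 < C_P = 1/(3*π).

u(x) = 2·x·(1/3 − x), so u'(x) = 2/3 - 4*x.
u(x) = 2·x·(1/3 − x) vanishes at x = 0 and x = 1/3, so u ∈ H^1_0(0, 1/3). Differentiate via the product rule and integrate the resulting polynomials term by term.
  ∫_0^1/3 u² dx = ∫_0^1/3 (4*x^4 - 8*x^3/3 + 4*x^2/9) dx. Term by term:
    ∫_0^1/3 4*x^4 dx = 4/1215;  ∫_0^1/3 -8*x^3/3 dx = -2/243;  ∫_0^1/3 4*x^2/9 dx = 4/729.
  Sum: 4/1215 − 2/243 + 4/729 = 2/3645.
  ∫_0^1/3 (u')² dx = ∫_0^1/3 (16*x^2 - 16*x/3 + 4/9) dx. Term by term:
    ∫_0^1/3 16*x^2 dx = 16/81;  ∫_0^1/3 -16*x/3 dx = -8/27;  ∫_0^1/3 4/9 dx = 4/27.
  Sum: 16/81 − 8/27 + 4/27 = 4/81.
∫_0^1/3 u² dx = 2/3645, so ||u||_L² = sqrt(10)/135.
∫_0^1/3 (u')² dx = 4/81, so ||u'||_L² = 2/9.
Ratio ||u||_L² / ||u'||_L² = sqrt(10)/30.
Sharp Poincaré constant on H^1_0(0, 1/3) is C_P = L/π = 1/(3*π), achieved by sin(3*π·x).
A polynomial bump cannot attain the sharp Poincaré constant (only the first sine eigenfunction does), so the ratio is strictly less than C_P, consistent with ||u||_L² ≤ C_P ||u'||_L².


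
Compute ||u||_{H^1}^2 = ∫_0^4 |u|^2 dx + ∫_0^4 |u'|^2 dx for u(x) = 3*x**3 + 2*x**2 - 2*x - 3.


||u||_{H^1}^2 = 4890292/105

The H^1 norm (squared) on an interval (0, L) is
  ||u||_{H^1}^2 = ∫_0^L u(x)^2 dx + ∫_0^L u'(x)^2 dx.
Compute u'(x) = 9*x**2 + 4*x - 2.
Then u(x)^2 = 9*x**6 + 12*x**5 - 8*x**4 - 26*x**3 - 8*x**2 + 12*x + 9 and u'(x)^2 = 81*x**4 + 72*x**3 - 20*x**2 - 16*x + 4.
Integrate each monomial from 0 to 4 using ∫_0^4 c·x^n dx = c·4^(n+1)/(n+1):
  ∫_0^4 u(x)^2 dx = ∫_0^4 (9*x^6 + 12*x^5 - 8*x^4 - 26*x^3 - 8*x^2 + 12*x + 9) dx. Term by term:
    ∫_0^4 9*x^6 dx = 147456/7;  ∫_0^4 12*x^5 dx = 8192;  ∫_0^4 -8*x^4 dx = -8192/5;
    ∫_0^4 -26*x^3 dx = -1664;  ∫_0^4 -8*x^2 dx = -512/3;  ∫_0^4 12*x dx = 96;
    ∫_0^4 9 dx = 36.
  Sum: 147456/7 + 8192 − 8192/5 − 1664 − 512/3 + 96 + 36 = 2721188/105.
  ∫_0^4 u'(x)^2 dx = ∫_0^4 (81*x^4 + 72*x^3 - 20*x^2 - 16*x + 4) dx. Term by term:
    ∫_0^4 81*x^4 dx = 82944/5;  ∫_0^4 72*x^3 dx = 4608;  ∫_0^4 -20*x^2 dx = -1280/3;
    ∫_0^4 -16*x dx = -128;  ∫_0^4 4 dx = 16.
  Sum: 82944/5 + 4608 − 1280/3 − 128 + 16 = 309872/15.
Adding: ||u||_{H^1}^2 = 2721188/105 + 309872/15 = 4890292/105.


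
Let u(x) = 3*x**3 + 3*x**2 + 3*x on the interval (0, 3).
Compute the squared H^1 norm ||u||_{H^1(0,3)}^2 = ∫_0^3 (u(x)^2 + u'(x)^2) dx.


||u||_{H^1}^2 = 971541/70

The H^1 norm (squared) on an interval (0, L) is
  ||u||_{H^1}^2 = ∫_0^L u(x)^2 dx + ∫_0^L u'(x)^2 dx.
Compute u'(x) = 9*x**2 + 6*x + 3.
Then u(x)^2 = 9*x**6 + 18*x**5 + 27*x**4 + 18*x**3 + 9*x**2 and u'(x)^2 = 81*x**4 + 108*x**3 + 90*x**2 + 36*x + 9.
Integrate each monomial from 0 to 3 using ∫_0^3 c·x^n dx = c·3^(n+1)/(n+1):
  ∫_0^3 u(x)^2 dx = ∫_0^3 (9*x^6 + 18*x^5 + 27*x^4 + 18*x^3 + 9*x^2) dx. Term by term:
    ∫_0^3 9*x^6 dx = 19683/7;  ∫_0^3 18*x^5 dx = 2187;  ∫_0^3 27*x^4 dx = 6561/5;
    ∫_0^3 18*x^3 dx = 729/2;  ∫_0^3 9*x^2 dx = 81.
  Sum: 19683/7 + 2187 + 6561/5 + 729/2 + 81 = 472959/70.
  ∫_0^3 u'(x)^2 dx = ∫_0^3 (81*x^4 + 108*x^3 + 90*x^2 + 36*x + 9) dx. Term by term:
    ∫_0^3 81*x^4 dx = 19683/5;  ∫_0^3 108*x^3 dx = 2187;  ∫_0^3 90*x^2 dx = 810;
    ∫_0^3 36*x dx = 162;  ∫_0^3 9 dx = 27.
  Sum: 19683/5 + 2187 + 810 + 162 + 27 = 35613/5.
Adding: ||u||_{H^1}^2 = 472959/70 + 35613/5 = 971541/70.


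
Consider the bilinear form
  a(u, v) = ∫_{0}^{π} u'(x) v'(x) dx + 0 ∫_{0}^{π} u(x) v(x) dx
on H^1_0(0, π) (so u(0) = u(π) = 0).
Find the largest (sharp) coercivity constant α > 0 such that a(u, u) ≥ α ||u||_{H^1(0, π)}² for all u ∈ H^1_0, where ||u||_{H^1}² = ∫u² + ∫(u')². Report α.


α = 1/2

Coercivity of a(·,·) on H^1_0(0, π) means a(u, u) ≥ α ||u||_{H^1}² for every u ∈ H^1_0.
The interval has length L = π, and Poincaré/coercivity depend only on L. Here a(u, u) = ∫(u')² + (0)·∫u².
Here c = 0, so a(u,u) = ∫(u')² alone. The condition a(u,u) ≥ α||u||_{H^1}² reads (1−α)∫(u')² ≥ (α−c)∫u². Any admissible α is ≤ 1 (rapidly oscillating u have ∫u²/∫(u')² → 0), and α = 1 would force 0 ≥ (1−c)∫u², impossible since c < 1; so 1−α > 0. By the sharp Poincaré inequality on H^1_0 of an interval of length L, ∫(u')² ≥ (π/L)²∫u² with equality for the first sine mode sin(π(x−x₀)/L) (x₀ the left endpoint), so the inequality holds for all u iff (1−α)(π/L)² ≥ α − c, i.e. α ≤ ((π/L)² + c)/((π/L)² + 1) = (1 + c(L/π)²)/(1 + (L/π)²). (Direct route, valid since c ≤ 0: Poincaré gives c∫u² ≥ c(L/π)²∫(u')², so a(u,u) ≥ (1 + c(L/π)²)∫(u')², while ||u||_{H^1}² ≤ (1 + (L/π)²)∫(u')²; dividing yields the same α.) With (π/L)² = 1 and c = 0, the largest admissible constant is α = ((π/L)² + c)/((π/L)² + 1).
Simplifying, α = 1/2.


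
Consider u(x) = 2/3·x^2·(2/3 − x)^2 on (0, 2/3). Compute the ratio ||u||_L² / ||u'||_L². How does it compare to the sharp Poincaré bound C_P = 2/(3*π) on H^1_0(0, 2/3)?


||u||_L² / ||u'||_L² = sqrt(3)/9 < C_P = 2/(3*π).

u(x) = 2/3·x^2·(2/3 − x)^2, so u'(x) = 8*x*(3*x - 2)*(3*x - 1)/27.
u(x) = 2/3·x^2·(2/3 − x)^2 vanishes at x = 0 and x = 2/3, so u ∈ H^1_0(0, 2/3). Differentiate via the product rule and integrate the resulting polynomials term by term.
  ∫_0^2/3 u² dx = ∫_0^2/3 (4*x^8/9 - 32*x^7/27 + 32*x^6/27 - 128*x^5/243 + 64*x^4/729) dx. Term by term:
    ∫_0^2/3 4*x^8/9 dx = 2048/1594323;  ∫_0^2/3 -32*x^7/27 dx = -1024/177147;  ∫_0^2/3 32*x^6/27 dx = 4096/413343;
    ∫_0^2/3 -128*x^5/243 dx = -4096/531441;  ∫_0^2/3 64*x^4/729 dx = 2048/885735.
  Sum: 2048/1594323 − 1024/177147 + 4096/413343 − 4096/531441 + 2048/885735 = 1024/55801305.
  ∫_0^2/3 (u')² dx = ∫_0^2/3 (64*x^6/9 - 128*x^5/9 + 832*x^4/81 - 256*x^3/81 + 256*x^2/729) dx. Term by term:
    ∫_0^2/3 64*x^6/9 dx = 8192/137781;  ∫_0^2/3 -128*x^5/9 dx = -4096/19683;  ∫_0^2/3 832*x^4/81 dx = 26624/98415;
    ∫_0^2/3 -256*x^3/81 dx = -1024/6561;  ∫_0^2/3 256*x^2/729 dx = 2048/59049.
  Sum: 8192/137781 − 4096/19683 + 26624/98415 − 1024/6561 + 2048/59049 = 1024/2066715.
∫_0^2/3 u² dx = 1024/55801305, so ||u||_L² = 32*sqrt(105)/76545.
∫_0^2/3 (u')² dx = 1024/2066715, so ||u'||_L² = 32*sqrt(35)/8505.
Ratio ||u||_L² / ||u'||_L² = sqrt(3)/9.
Sharp Poincaré constant on H^1_0(0, 2/3) is C_P = L/π = 2/(3*π), achieved by sin(3*π/2·x).
A polynomial bump cannot attain the sharp Poincaré constant (only the first sine eigenfunction does), so the ratio is strictly less than C_P, consistent with ||u||_L² ≤ C_P ||u'||_L².


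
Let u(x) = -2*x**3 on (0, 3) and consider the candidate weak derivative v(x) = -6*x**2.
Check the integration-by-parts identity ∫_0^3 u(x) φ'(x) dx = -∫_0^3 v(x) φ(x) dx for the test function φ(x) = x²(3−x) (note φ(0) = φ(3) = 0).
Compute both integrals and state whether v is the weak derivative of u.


LHS = 729/5, RHS = 729/5. Yes, v = u' weakly.

u(x) = -2*x**3, classical derivative u'(x) = -6*x**2.
φ(x) = x²(3−x), so φ'(x) = 3*x*(2 - x).
Note φ(0) = φ(3) = 0, so the boundary term u·φ vanishes.
LHS = ∫_0^3 u(x) φ'(x) dx = ∫_0^3 (6*x^5 - 12*x^4) dx. Term by term:
  ∫_0^3 6*x^5 dx = 729;  ∫_0^3 -12*x^4 dx = -2916/5.
Sum: 729 − 2916/5 = 729/5.
So LHS = 729/5.
∫_0^3 v(x) φ(x) dx = ∫_0^3 (6*x^5 - 18*x^4) dx. Term by term:
  ∫_0^3 6*x^5 dx = 729;  ∫_0^3 -18*x^4 dx = -4374/5.
Sum: 729 − 4374/5 = -729/5.
So RHS = -∫_0^3 v(x) φ(x) dx = 729/5.
LHS = RHS, so the identity holds for this test φ.
Moreover u is smooth here and v(x) = u'(x) = -6*x**2 pointwise, so the identity holds for every test function. Hence v is the weak derivative of u.


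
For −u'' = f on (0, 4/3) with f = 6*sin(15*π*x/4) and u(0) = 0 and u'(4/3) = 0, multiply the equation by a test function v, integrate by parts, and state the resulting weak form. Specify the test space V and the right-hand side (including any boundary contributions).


V = {v ∈ H^1(0, 4/3) : v(0) = 0} (test functions vanish at x = 0 where u is specified); weak form: ∫_0^4/3 u'v' dx = ∫_0^4/3 (6*sin(15*π*x/4)) v dx for all v ∈ V.

Multiply both sides by a test function v and integrate from 0 to 4/3:
  ∫_0^4/3 −u''(x) v(x) dx = ∫_0^4/3 f(x) v(x) dx.
Integrate the LHS by parts once:
  ∫_0^4/3 −u'' v dx = −[u'(x) v(x)]_0^4/3 + ∫_0^4/3 u'(x) v'(x) dx.
Thus ∫_0^4/3 u'(x) v'(x) dx = ∫_0^4/3 f(x) v(x) dx + [u'(x) v(x)]_0^4/3.
Choose V so that boundary terms are either known or forced to vanish.
Mixed BC: u(0) = 0 (Dirichlet) and u'(4/3) = 0 (Neumann). Define V = {v ∈ H^1(0, 4/3) : v(0) = 0}. Then [u' v]_0^4/3 = u'(4/3)·v(4/3) − u'(0)·0 = 0.
Weak formulation: find u (satisfying any essential BC) such that ∫_0^4/3 u'(x) v'(x) dx = ∫_0^4/3 f v dx for all v ∈ V (Dirichlet at 0 absorbed into V; the Neumann datum at x = 4/3 is zero, so no boundary term remains).
Substituting f(x) = 6*sin(15*π*x/4), the right-hand side is ∫_0^4/3 (6*sin(15*π*x/4)) v dx.


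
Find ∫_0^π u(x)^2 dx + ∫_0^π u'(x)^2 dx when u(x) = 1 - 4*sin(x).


||u||_{H^1(0,π)}^2 = -16 + 17*π

u'(x) = -4*cos(x).
Expand u² and (u')² and integrate term by term on (0, π), using: for integers n ≥ 1, ∫_0^π sin²(nx) dx = ∫_0^π cos²(nx) dx = π/2; for n ≠ n', ∫_0^π sin(nx)sin(n'x) dx = ∫_0^π cos(nx)cos(n'x) dx = 0; and by product-to-sum, ∫_0^π sin(nx)cos(n'x) dx = ½∫_0^π [sin((n+n')x) + sin((n−n')x)] dx, which is 0 when n+n' is even and 2n/(n²−n'²) when n+n' is odd (it need not vanish on (0, π)). For the constant mode: ∫_0^π 1 dx = π, ∫_0^π cos(nx) dx = 0, ∫_0^π sin(nx) dx = (1−(−1)^n)/n.
  u² squared terms: (1)²·∫1 dx = 1·π = π;  (-4)²·∫sin(x)² dx = 16·π/2 = 8*π.
  u² cross terms: 2·(1)·(-4)·∫1·sin(x) dx = -8·(2) = -16.
  So ∫_0^π u² dx = π + 8*π − 16 = -16 + 9*π.
  (u')² squared terms: (-4)²·∫cos(x)² dx = 16·π/2 = 8*π.
  So ∫_0^π (u')² dx = 8*π.
||u||_{H^1}^2 = (-16 + 9*π) + (8*π) = -16 + 17*π.


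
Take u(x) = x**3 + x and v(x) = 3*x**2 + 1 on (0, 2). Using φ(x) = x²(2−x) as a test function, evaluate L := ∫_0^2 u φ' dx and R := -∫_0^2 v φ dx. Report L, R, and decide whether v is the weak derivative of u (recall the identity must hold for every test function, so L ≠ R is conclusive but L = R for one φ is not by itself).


LHS = -116/15, RHS = -116/15. Yes, v = u' weakly.

u(x) = x**3 + x, classical derivative u'(x) = 3*x**2 + 1.
φ(x) = x²(2−x), so φ'(x) = x*(4 - 3*x).
Note φ(0) = φ(2) = 0, so the boundary term u·φ vanishes.
LHS = ∫_0^2 u(x) φ'(x) dx = ∫_0^2 (-3*x^5 + 4*x^4 - 3*x^3 + 4*x^2) dx. Term by term:
  ∫_0^2 -3*x^5 dx = -32;  ∫_0^2 4*x^4 dx = 128/5;  ∫_0^2 -3*x^3 dx = -12;
  ∫_0^2 4*x^2 dx = 32/3.
Sum: -32 + 128/5 − 12 + 32/3 = -116/15.
So LHS = -116/15.
∫_0^2 v(x) φ(x) dx = ∫_0^2 (-3*x^5 + 6*x^4 - x^3 + 2*x^2) dx. Term by term:
  ∫_0^2 -3*x^5 dx = -32;  ∫_0^2 6*x^4 dx = 192/5;  ∫_0^2 -x^3 dx = -4;
  ∫_0^2 2*x^2 dx = 16/3.
Sum: -32 + 192/5 − 4 + 16/3 = 116/15.
So RHS = -∫_0^2 v(x) φ(x) dx = -116/15.
LHS = RHS, so the identity holds for this test φ.
Moreover u is smooth here and v(x) = u'(x) = 3*x**2 + 1 pointwise, so the identity holds for every test function. Hence v is the weak derivative of u.


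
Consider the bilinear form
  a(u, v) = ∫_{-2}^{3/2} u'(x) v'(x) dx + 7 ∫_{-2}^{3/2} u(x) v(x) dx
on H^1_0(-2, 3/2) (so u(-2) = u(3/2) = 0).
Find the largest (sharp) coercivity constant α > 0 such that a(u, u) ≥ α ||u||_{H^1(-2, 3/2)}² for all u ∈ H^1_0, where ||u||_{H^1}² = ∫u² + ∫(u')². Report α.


α = 1

Coercivity of a(·,·) on H^1_0(-2, 3/2) means a(u, u) ≥ α ||u||_{H^1}² for every u ∈ H^1_0.
The interval has length L = 7/2, and Poincaré/coercivity depend only on L. Here a(u, u) = ∫(u')² + (7)·∫u².
Here c = 7 ≥ 1, so a(u,u) = ∫(u')² + c∫u² ≥ ∫(u')² + ∫u² = ||u||_{H^1}², i.e. α = 1 works. No larger α is possible: a(u,u) ≥ α||u||_{H^1}² means (1−α)∫(u')² ≥ (α−c)∫u², and for the modes u_n = sin(nπ(x−x₀)/L) (x₀ the left endpoint) one has ∫u_n²/∫(u_n')² = (L/(nπ))² → 0, so a(u_n,u_n)/||u_n||_{H^1}² → 1. Hence the optimal constant is α = 1.
Therefore α = 1.


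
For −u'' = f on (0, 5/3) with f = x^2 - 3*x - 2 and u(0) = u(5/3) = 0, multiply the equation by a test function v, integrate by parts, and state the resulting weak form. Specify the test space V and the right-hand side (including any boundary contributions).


V = H^1_0(0, 5/3) (so v(0) = v(5/3) = 0); weak form: ∫_0^5/3 u'v' dx = ∫_0^5/3 (x^2 - 3*x - 2) v dx for all v ∈ V.

Multiply both sides by a test function v and integrate from 0 to 5/3:
  ∫_0^5/3 −u''(x) v(x) dx = ∫_0^5/3 f(x) v(x) dx.
Integrate the LHS by parts once:
  ∫_0^5/3 −u'' v dx = −[u'(x) v(x)]_0^5/3 + ∫_0^5/3 u'(x) v'(x) dx.
Thus ∫_0^5/3 u'(x) v'(x) dx = ∫_0^5/3 f(x) v(x) dx + [u'(x) v(x)]_0^5/3.
Choose V so that boundary terms are either known or forced to vanish.
u is Dirichlet: u(0) = u(5/3) = 0. Let V = H^1_0(0, 5/3); then v(0) = v(5/3) = 0, and [u' v]_0^5/3 = 0.
Weak formulation: find u (satisfying any essential BC) such that ∫_0^5/3 u'(x) v'(x) dx = ∫_0^5/3 f v dx for all v ∈ V.
Substituting f(x) = x^2 - 3*x - 2, the right-hand side is ∫_0^5/3 (x^2 - 3*x - 2) v dx.


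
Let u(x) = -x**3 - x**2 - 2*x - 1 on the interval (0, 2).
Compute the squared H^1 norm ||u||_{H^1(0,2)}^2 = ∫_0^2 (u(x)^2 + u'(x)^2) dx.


||u||_{H^1}^2 = 10286/35

The H^1 norm (squared) on an interval (0, L) is
  ||u||_{H^1}^2 = ∫_0^L u(x)^2 dx + ∫_0^L u'(x)^2 dx.
Compute u'(x) = -3*x**2 - 2*x - 2.
Then u(x)^2 = x**6 + 2*x**5 + 5*x**4 + 6*x**3 + 6*x**2 + 4*x + 1 and u'(x)^2 = 9*x**4 + 12*x**3 + 16*x**2 + 8*x + 4.
Integrate each monomial from 0 to 2 using ∫_0^2 c·x^n dx = c·2^(n+1)/(n+1):
  ∫_0^2 u(x)^2 dx = ∫_0^2 (x^6 + 2*x^5 + 5*x^4 + 6*x^3 + 6*x^2 + 4*x + 1) dx. Term by term:
    ∫_0^2 x^6 dx = 128/7;  ∫_0^2 2*x^5 dx = 64/3;  ∫_0^2 5*x^4 dx = 32;
    ∫_0^2 6*x^3 dx = 24;  ∫_0^2 6*x^2 dx = 16;  ∫_0^2 4*x dx = 8;
    ∫_0^2 1 dx = 2.
  Sum: 128/7 + 64/3 + 32 + 24 + 16 + 8 + 2 = 2554/21.
  ∫_0^2 u'(x)^2 dx = ∫_0^2 (9*x^4 + 12*x^3 + 16*x^2 + 8*x + 4) dx. Term by term:
    ∫_0^2 9*x^4 dx = 288/5;  ∫_0^2 12*x^3 dx = 48;  ∫_0^2 16*x^2 dx = 128/3;
    ∫_0^2 8*x dx = 16;  ∫_0^2 4 dx = 8.
  Sum: 288/5 + 48 + 128/3 + 16 + 8 = 2584/15.
Adding: ||u||_{H^1}^2 = 2554/21 + 2584/15 = 10286/35.


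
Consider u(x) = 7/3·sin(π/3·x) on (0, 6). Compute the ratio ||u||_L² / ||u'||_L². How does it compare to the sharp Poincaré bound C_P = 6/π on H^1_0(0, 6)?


||u||_L² / ||u'||_L² = 3/π < C_P = 6/π.

u(x) = 7/3·sin(π/3·x), so u'(x) = 7*π*cos(π*x/3)/9.
Writing u(x) = A·sin(kπx/L) with A = 7/3 and k = 2, use ∫_0^L sin²(kπx/L) dx = L/2 and ∫_0^L cos²(kπx/L) dx = L/2.
u² = 49/9·sin²(π/3·x) and (u')² = 49*π^2/81·cos²(π/3·x), and each of sin², cos² integrates to L/2 = 3 over (0, 6).
∫_0^6 u² dx = 49/3, so ||u||_L² = 7*sqrt(3)/3.
∫_0^6 (u')² dx = 49*π^2/27, so ||u'||_L² = 7*sqrt(3)*π/9.
Ratio ||u||_L² / ||u'||_L² = 3/π.
Sharp Poincaré constant on H^1_0(0, 6) is C_P = L/π = 6/π, achieved by sin(π/6·x).
This is the k = 2 harmonic; the ratio L/(kπ) is strictly less than C_P = L/π, consistent with the sharp inequality ||u||_L² ≤ C_P ||u'||_L².


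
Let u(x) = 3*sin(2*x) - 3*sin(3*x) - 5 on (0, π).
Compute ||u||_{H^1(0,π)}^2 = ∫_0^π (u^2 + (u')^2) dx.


||u||_{H^1(0,π)}^2 = 20 + 185*π/2

u'(x) = 6*cos(2*x) - 9*cos(3*x).
Expand u² and (u')² and integrate term by term on (0, π), using: for integers n ≥ 1, ∫_0^π sin²(nx) dx = ∫_0^π cos²(nx) dx = π/2; for n ≠ n', ∫_0^π sin(nx)sin(n'x) dx = ∫_0^π cos(nx)cos(n'x) dx = 0; and by product-to-sum, ∫_0^π sin(nx)cos(n'x) dx = ½∫_0^π [sin((n+n')x) + sin((n−n')x)] dx, which is 0 when n+n' is even and 2n/(n²−n'²) when n+n' is odd (it need not vanish on (0, π)). For the constant mode: ∫_0^π 1 dx = π, ∫_0^π cos(nx) dx = 0, ∫_0^π sin(nx) dx = (1−(−1)^n)/n.
  u² squared terms: (-5)²·∫1 dx = 25·π = 25*π;  (-3)²·∫sin(3x)² dx = 9·π/2 = 9*π/2;  (3)²·∫sin(2x)² dx = 9·π/2 = 9*π/2.
  u² cross terms: 2·(-5)·(-3)·∫1·sin(3x) dx = 30·(2/3) = 20;  2·(-5)·(3)·∫1·sin(2x) dx = -30·(0) = 0;  2·(-3)·(3)·∫sin(3x)·sin(2x) dx = -18·(0) = 0.
  So ∫_0^π u² dx = 25*π + 9*π/2 + 9*π/2 + 20 + 0 + 0 = 20 + 34*π.
  (u')² squared terms: (-9)²·∫cos(3x)² dx = 81·π/2 = 81*π/2;  (6)²·∫cos(2x)² dx = 36·π/2 = 18*π.
  (u')² cross terms: 2·(-9)·(6)·∫cos(3x)·cos(2x) dx = -108·(0) = 0.
  So ∫_0^π (u')² dx = 81*π/2 + 18*π + 0 = 117*π/2.
||u||_{H^1}^2 = (20 + 34*π) + (117*π/2) = 20 + 185*π/2.


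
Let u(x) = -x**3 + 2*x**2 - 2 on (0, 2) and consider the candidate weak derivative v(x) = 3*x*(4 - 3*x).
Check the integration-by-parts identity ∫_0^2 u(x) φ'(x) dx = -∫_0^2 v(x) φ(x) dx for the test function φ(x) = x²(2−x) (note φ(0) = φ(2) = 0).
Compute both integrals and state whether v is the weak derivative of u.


LHS = 0, RHS = 0. No, v is not the weak derivative of u.

u(x) = -x**3 + 2*x**2 - 2, classical derivative u'(x) = -3*x**2 + 4*x.
φ(x) = x²(2−x), so φ'(x) = x*(4 - 3*x).
Note φ(0) = φ(2) = 0, so the boundary term u·φ vanishes.
LHS = ∫_0^2 u(x) φ'(x) dx = ∫_0^2 (3*x^5 - 10*x^4 + 8*x^3 + 6*x^2 - 8*x) dx. Term by term:
  ∫_0^2 3*x^5 dx = 32;  ∫_0^2 -10*x^4 dx = -64;  ∫_0^2 8*x^3 dx = 32;
  ∫_0^2 6*x^2 dx = 16;  ∫_0^2 -8*x dx = -16.
Sum: 32 − 64 + 32 + 16 − 16 = 0.
So LHS = 0.
∫_0^2 v(x) φ(x) dx = ∫_0^2 (9*x^5 - 30*x^4 + 24*x^3) dx. Term by term:
  ∫_0^2 9*x^5 dx = 96;  ∫_0^2 -30*x^4 dx = -192;  ∫_0^2 24*x^3 dx = 96.
Sum: 96 − 192 + 96 = 0.
So RHS = -∫_0^2 v(x) φ(x) dx = 0.
LHS = RHS, so the identity holds for this particular φ. But this is necessary, not sufficient: a weak derivative must satisfy the identity for EVERY test function in C_c^∞(0, 2).
Here u is smooth, so its weak derivative equals its classical derivative u'(x) = -3*x**2 + 4*x. Since v(x) = 3*x*(4 - 3*x) ≠ u'(x), v is NOT the weak derivative of u — the agreement for this single φ is a coincidence (the difference v − u' happens to be L²-orthogonal to this φ).


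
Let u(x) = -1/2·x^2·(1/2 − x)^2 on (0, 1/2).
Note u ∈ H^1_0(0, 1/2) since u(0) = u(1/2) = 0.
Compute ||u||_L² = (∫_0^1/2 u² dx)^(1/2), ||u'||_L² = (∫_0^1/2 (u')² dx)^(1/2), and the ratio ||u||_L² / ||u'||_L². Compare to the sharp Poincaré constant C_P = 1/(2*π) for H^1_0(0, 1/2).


||u||_L² / ||u'||_L² = sqrt(3)/12 < C_P = 1/(2*π).

u(x) = -1/2·x^2·(1/2 − x)^2, so u'(x) = x*(-8*x^2 + 6*x - 1)/4.
u(x) = -1/2·x^2·(1/2 − x)^2 vanishes at x = 0 and x = 1/2, so u ∈ H^1_0(0, 1/2). Differentiate via the product rule and integrate the resulting polynomials term by term.
  ∫_0^1/2 u² dx = ∫_0^1/2 (x^8/4 - x^7/2 + 3*x^6/8 - x^5/8 + x^4/64) dx. Term by term:
    ∫_0^1/2 x^8/4 dx = 1/18432;  ∫_0^1/2 -x^7/2 dx = -1/4096;  ∫_0^1/2 3*x^6/8 dx = 3/7168;
    ∫_0^1/2 -x^5/8 dx = -1/3072;  ∫_0^1/2 x^4/64 dx = 1/10240.
  Sum: 1/18432 − 1/4096 + 3/7168 − 1/3072 + 1/10240 = 1/1290240.
  ∫_0^1/2 (u')² dx = ∫_0^1/2 (4*x^6 - 6*x^5 + 13*x^4/4 - 3*x^3/4 + x^2/16) dx. Term by term:
    ∫_0^1/2 4*x^6 dx = 1/224;  ∫_0^1/2 -6*x^5 dx = -1/64;  ∫_0^1/2 13*x^4/4 dx = 13/640;
    ∫_0^1/2 -3*x^3/4 dx = -3/256;  ∫_0^1/2 x^2/16 dx = 1/384.
  Sum: 1/224 − 1/64 + 13/640 − 3/256 + 1/384 = 1/26880.
∫_0^1/2 u² dx = 1/1290240, so ||u||_L² = sqrt(35)/6720.
∫_0^1/2 (u')² dx = 1/26880, so ||u'||_L² = sqrt(105)/1680.
Ratio ||u||_L² / ||u'||_L² = sqrt(3)/12.
Sharp Poincaré constant on H^1_0(0, 1/2) is C_P = L/π = 1/(2*π), achieved by sin(2*π·x).
A polynomial bump cannot attain the sharp Poincaré constant (only the first sine eigenfunction does), so the ratio is strictly less than C_P, consistent with ||u||_L² ≤ C_P ||u'||_L².


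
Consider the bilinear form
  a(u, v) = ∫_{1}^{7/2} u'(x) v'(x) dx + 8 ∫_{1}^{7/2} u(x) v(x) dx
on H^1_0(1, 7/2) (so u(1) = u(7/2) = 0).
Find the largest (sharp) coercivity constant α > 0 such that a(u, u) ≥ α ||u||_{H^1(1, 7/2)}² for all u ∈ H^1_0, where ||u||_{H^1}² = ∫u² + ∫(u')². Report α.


α = 1

Coercivity of a(·,·) on H^1_0(1, 7/2) means a(u, u) ≥ α ||u||_{H^1}² for every u ∈ H^1_0.
The interval has length L = 5/2, and Poincaré/coercivity depend only on L. Here a(u, u) = ∫(u')² + (8)·∫u².
Here c = 8 ≥ 1, so a(u,u) = ∫(u')² + c∫u² ≥ ∫(u')² + ∫u² = ||u||_{H^1}², i.e. α = 1 works. No larger α is possible: a(u,u) ≥ α||u||_{H^1}² means (1−α)∫(u')² ≥ (α−c)∫u², and for the modes u_n = sin(nπ(x−x₀)/L) (x₀ the left endpoint) one has ∫u_n²/∫(u_n')² = (L/(nπ))² → 0, so a(u_n,u_n)/||u_n||_{H^1}² → 1. Hence the optimal constant is α = 1.
Therefore α = 1.


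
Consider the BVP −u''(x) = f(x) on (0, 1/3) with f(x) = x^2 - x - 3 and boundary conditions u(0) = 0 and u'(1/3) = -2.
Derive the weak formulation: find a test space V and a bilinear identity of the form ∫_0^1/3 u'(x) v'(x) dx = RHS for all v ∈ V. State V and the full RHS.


V = {v ∈ H^1(0, 1/3) : v(0) = 0} (test functions vanish at x = 0 where u is specified); weak form: ∫_0^1/3 u'v' dx = ∫_0^1/3 (x^2 - x - 3) v dx − 2·v(1/3) for all v ∈ V.

Multiply both sides by a test function v and integrate from 0 to 1/3:
  ∫_0^1/3 −u''(x) v(x) dx = ∫_0^1/3 f(x) v(x) dx.
Integrate the LHS by parts once:
  ∫_0^1/3 −u'' v dx = −[u'(x) v(x)]_0^1/3 + ∫_0^1/3 u'(x) v'(x) dx.
Thus ∫_0^1/3 u'(x) v'(x) dx = ∫_0^1/3 f(x) v(x) dx + [u'(x) v(x)]_0^1/3.
Choose V so that boundary terms are either known or forced to vanish.
Mixed BC: u(0) = 0 (Dirichlet) and u'(1/3) = -2 (Neumann). Define V = {v ∈ H^1(0, 1/3) : v(0) = 0}. Then [u' v]_0^1/3 = u'(1/3)·v(1/3) − u'(0)·0 = − 2·v(1/3).
Weak formulation: find u (satisfying any essential BC) such that ∫_0^1/3 u'(x) v'(x) dx = ∫_0^1/3 f v dx − 2·v(1/3) for all v ∈ V (Dirichlet at 0 absorbed into V; Neumann datum at x = 1/3 contributes the boundary term).
Substituting f(x) = x^2 - x - 3, the right-hand side is ∫_0^1/3 (x^2 - x - 3) v dx − 2·v(1/3).


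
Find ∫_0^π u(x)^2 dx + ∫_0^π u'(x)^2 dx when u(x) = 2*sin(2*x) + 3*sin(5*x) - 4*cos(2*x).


||u||_{H^1(0,π)}^2 = -400/7 + 167*π

u'(x) = 8*sin(2*x) + 4*cos(2*x) + 15*cos(5*x).
Expand u² and (u')² and integrate term by term on (0, π), using: for integers n ≥ 1, ∫_0^π sin²(nx) dx = ∫_0^π cos²(nx) dx = π/2; for n ≠ n', ∫_0^π sin(nx)sin(n'x) dx = ∫_0^π cos(nx)cos(n'x) dx = 0; and by product-to-sum, ∫_0^π sin(nx)cos(n'x) dx = ½∫_0^π [sin((n+n')x) + sin((n−n')x)] dx, which is 0 when n+n' is even and 2n/(n²−n'²) when n+n' is odd (it need not vanish on (0, π)).
  u² squared terms: (-4)²·∫cos(2x)² dx = 16·π/2 = 8*π;  (2)²·∫sin(2x)² dx = 4·π/2 = 2*π;  (3)²·∫sin(5x)² dx = 9·π/2 = 9*π/2.
  u² cross terms: 2·(-4)·(2)·∫cos(2x)·sin(2x) dx = -16·(0) = 0;  2·(-4)·(3)·∫cos(2x)·sin(5x) dx = -24·(10/21) = -80/7;  2·(2)·(3)·∫sin(2x)·sin(5x) dx = 12·(0) = 0.
  So ∫_0^π u² dx = 8*π + 2*π + 9*π/2 + 0 − 80/7 + 0 = -80/7 + 29*π/2.
  (u')² squared terms: (4)²·∫cos(2x)² dx = 16·π/2 = 8*π;  (8)²·∫sin(2x)² dx = 64·π/2 = 32*π;  (15)²·∫cos(5x)² dx = 225·π/2 = 225*π/2.
  (u')² cross terms: 2·(4)·(8)·∫cos(2x)·sin(2x) dx = 64·(0) = 0;  2·(4)·(15)·∫cos(2x)·cos(5x) dx = 120·(0) = 0;  2·(8)·(15)·∫sin(2x)·cos(5x) dx = 240·(-4/21) = -320/7.
  So ∫_0^π (u')² dx = 8*π + 32*π + 225*π/2 + 0 + 0 − 320/7 = -320/7 + 305*π/2.
||u||_{H^1}^2 = (-80/7 + 29*π/2) + (-320/7 + 305*π/2) = -400/7 + 167*π.


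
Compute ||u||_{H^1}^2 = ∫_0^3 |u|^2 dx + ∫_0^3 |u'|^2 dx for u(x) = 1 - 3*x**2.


||u||_{H^1}^2 = 3552/5

The H^1 norm (squared) on an interval (0, L) is
  ||u||_{H^1}^2 = ∫_0^L u(x)^2 dx + ∫_0^L u'(x)^2 dx.
Compute u'(x) = -6*x.
Then u(x)^2 = 9*x**4 - 6*x**2 + 1 and u'(x)^2 = 36*x**2.
Integrate each monomial from 0 to 3 using ∫_0^3 c·x^n dx = c·3^(n+1)/(n+1):
  ∫_0^3 u(x)^2 dx = ∫_0^3 (9*x^4 - 6*x^2 + 1) dx. Term by term:
    ∫_0^3 9*x^4 dx = 2187/5;  ∫_0^3 -6*x^2 dx = -54;  ∫_0^3 1 dx = 3.
  Sum: 2187/5 − 54 + 3 = 1932/5.
  ∫_0^3 u'(x)^2 dx = ∫_0^3 (36*x^2) dx. Term by term:
    ∫_0^3 36*x^2 dx = 324.
Adding: ||u||_{H^1}^2 = 1932/5 + 324 = 3552/5.


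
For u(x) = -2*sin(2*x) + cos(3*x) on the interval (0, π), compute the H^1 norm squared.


||u||_{H^1(0,π)}^2 = 32 + 15*π

u'(x) = -3*sin(3*x) - 4*cos(2*x).
Expand u² and (u')² and integrate term by term on (0, π), using: for integers n ≥ 1, ∫_0^π sin²(nx) dx = ∫_0^π cos²(nx) dx = π/2; for n ≠ n', ∫_0^π sin(nx)sin(n'x) dx = ∫_0^π cos(nx)cos(n'x) dx = 0; and by product-to-sum, ∫_0^π sin(nx)cos(n'x) dx = ½∫_0^π [sin((n+n')x) + sin((n−n')x)] dx, which is 0 when n+n' is even and 2n/(n²−n'²) when n+n' is odd (it need not vanish on (0, π)).
  u² squared terms: (-2)²·∫sin(2x)² dx = 4·π/2 = 2*π;  (1)²·∫cos(3x)² dx = 1·π/2 = π/2.
  u² cross terms: 2·(-2)·(1)·∫sin(2x)·cos(3x) dx = -4·(-4/5) = 16/5.
  So ∫_0^π u² dx = 2*π + π/2 + 16/5 = 16/5 + 5*π/2.
  (u')² squared terms: (-4)²·∫cos(2x)² dx = 16·π/2 = 8*π;  (-3)²·∫sin(3x)² dx = 9·π/2 = 9*π/2.
  (u')² cross terms: 2·(-4)·(-3)·∫cos(2x)·sin(3x) dx = 24·(6/5) = 144/5.
  So ∫_0^π (u')² dx = 8*π + 9*π/2 + 144/5 = 144/5 + 25*π/2.
||u||_{H^1}^2 = (16/5 + 5*π/2) + (144/5 + 25*π/2) = 32 + 15*π.


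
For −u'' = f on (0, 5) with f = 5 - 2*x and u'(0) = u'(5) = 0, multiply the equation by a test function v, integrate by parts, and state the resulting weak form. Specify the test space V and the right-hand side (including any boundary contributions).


V = H^1(0, 5) (no boundary constraint on v; u is determined up to an additive constant); weak form: ∫_0^5 u'v' dx = ∫_0^5 (5 - 2*x) v dx for all v ∈ V.

Multiply both sides by a test function v and integrate from 0 to 5:
  ∫_0^5 −u''(x) v(x) dx = ∫_0^5 f(x) v(x) dx.
Integrate the LHS by parts once:
  ∫_0^5 −u'' v dx = −[u'(x) v(x)]_0^5 + ∫_0^5 u'(x) v'(x) dx.
Thus ∫_0^5 u'(x) v'(x) dx = ∫_0^5 f(x) v(x) dx + [u'(x) v(x)]_0^5.
Choose V so that boundary terms are either known or forced to vanish.
u has homogeneous Neumann: u'(0) = u'(5) = 0. So [u' v]_0^5 = 0·v(5) − 0·v(0) = 0 for any v; take V = H^1(0, 5).
Weak formulation: find u (satisfying any essential BC) such that ∫_0^5 u'(x) v'(x) dx = ∫_0^5 f v dx for all v ∈ V (homogeneous Neumann, so boundary terms vanish).
Substituting f(x) = 5 - 2*x, the right-hand side is ∫_0^5 (5 - 2*x) v dx.
Compatibility check (pure Neumann): taking v ≡ 1 ∈ V gives 0 = ∫_0^5 f dx + (0) − (0), i.e. ∫_0^5 f dx must equal u'(0) − u'(5) = 0. Indeed ∫_0^5 (5 - 2*x) dx = 0, so the data are compatible. The solution is then unique only up to an additive constant (fix it e.g. by requiring ∫_0^5 u dx = 0).


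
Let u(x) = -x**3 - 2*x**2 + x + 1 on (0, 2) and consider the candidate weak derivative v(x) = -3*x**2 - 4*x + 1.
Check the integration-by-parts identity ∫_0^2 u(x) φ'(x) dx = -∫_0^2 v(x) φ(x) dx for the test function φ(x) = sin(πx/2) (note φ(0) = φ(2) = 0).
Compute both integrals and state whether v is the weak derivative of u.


LHS = -96/π^3 + 36/π, RHS = -96/π^3 + 36/π. Yes, v = u' weakly.

u(x) = -x**3 - 2*x**2 + x + 1, classical derivative u'(x) = -3*x**2 - 4*x + 1.
φ(x) = sin(πx/2), so φ'(x) = π*cos(π*x/2)/2.
Note φ(0) = φ(2) = 0, so the boundary term u·φ vanishes.
LHS = ∫_0^2 u(x) φ'(x) dx = ∫_0^2 (-π*x^3*cos(π*x/2)/2 - π*x^2*cos(π*x/2) + π*x*cos(π*x/2)/2 + π*cos(π*x/2)/2) dx. Term by term:
  ∫_0^2 π*cos(π*x/2)/2 dx = 0;  ∫_0^2 π*x*cos(π*x/2)/2 dx = -4/π;  ∫_0^2 -π*x^2*cos(π*x/2) dx = 16/π;
  ∫_0^2 -π*x^3*cos(π*x/2)/2 dx = -96/π^3 + 24/π.
Sum: 0 − 4/π + 16/π + -96/π^3 + 24/π = -96/π^3 + 36/π.
So LHS = -96/π^3 + 36/π.
∫_0^2 v(x) φ(x) dx = ∫_0^2 (-3*x^2*sin(π*x/2) - 4*x*sin(π*x/2) + sin(π*x/2)) dx. Term by term:
  ∫_0^2 -4*x*sin(π*x/2) dx = -16/π;  ∫_0^2 -3*x^2*sin(π*x/2) dx = -24/π + 96/π^3;  ∫_0^2 sin(π*x/2) dx = 4/π.
Sum: -16/π + -24/π + 96/π^3 + 4/π = -36/π + 96/π^3.
So RHS = -∫_0^2 v(x) φ(x) dx = -96/π^3 + 36/π.
LHS = RHS, so the identity holds for this test φ.
Moreover u is smooth here and v(x) = u'(x) = -3*x**2 - 4*x + 1 pointwise, so the identity holds for every test function. Hence v is the weak derivative of u.


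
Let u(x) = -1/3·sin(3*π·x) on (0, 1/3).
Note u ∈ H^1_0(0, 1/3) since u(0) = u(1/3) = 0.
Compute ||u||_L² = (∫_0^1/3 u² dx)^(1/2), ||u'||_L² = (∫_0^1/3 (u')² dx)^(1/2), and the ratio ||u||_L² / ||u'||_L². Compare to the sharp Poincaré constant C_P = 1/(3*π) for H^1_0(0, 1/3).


||u||_L² / ||u'||_L² = 1/(3*π) = C_P.

u(x) = -1/3·sin(3*π·x), so u'(x) = -π*cos(3*π*x).
Writing u(x) = A·sin(kπx/L) with A = -1/3 and k = 1, use ∫_0^L sin²(kπx/L) dx = L/2 and ∫_0^L cos²(kπx/L) dx = L/2.
u² = 1/9·sin²(3*π·x) and (u')² = π^2·cos²(3*π·x), and each of sin², cos² integrates to L/2 = 1/6 over (0, 1/3).
∫_0^1/3 u² dx = 1/54, so ||u||_L² = sqrt(6)/18.
∫_0^1/3 (u')² dx = π^2/6, so ||u'||_L² = sqrt(6)*π/6.
Ratio ||u||_L² / ||u'||_L² = 1/(3*π).
Sharp Poincaré constant on H^1_0(0, 1/3) is C_P = L/π = 1/(3*π), achieved by sin(3*π·x).
This is the k = 1 eigenfunction (up to amplitude), so the ratio equals the sharp Poincaré constant exactly.


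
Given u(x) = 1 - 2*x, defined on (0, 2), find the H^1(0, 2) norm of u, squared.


||u||_{H^1}^2 = 38/3

The H^1 norm (squared) on an interval (0, L) is
  ||u||_{H^1}^2 = ∫_0^L u(x)^2 dx + ∫_0^L u'(x)^2 dx.
Compute u'(x) = -2.
Then u(x)^2 = 4*x**2 - 4*x + 1 and u'(x)^2 = 4.
Integrate each monomial from 0 to 2 using ∫_0^2 c·x^n dx = c·2^(n+1)/(n+1):
  ∫_0^2 u(x)^2 dx = ∫_0^2 (4*x^2 - 4*x + 1) dx. Term by term:
    ∫_0^2 4*x^2 dx = 32/3;  ∫_0^2 -4*x dx = -8;  ∫_0^2 1 dx = 2.
  Sum: 32/3 − 8 + 2 = 14/3.
  ∫_0^2 u'(x)^2 dx = ∫_0^2 (4) dx. Term by term:
    ∫_0^2 4 dx = 8.
Adding: ||u||_{H^1}^2 = 14/3 + 8 = 38/3.


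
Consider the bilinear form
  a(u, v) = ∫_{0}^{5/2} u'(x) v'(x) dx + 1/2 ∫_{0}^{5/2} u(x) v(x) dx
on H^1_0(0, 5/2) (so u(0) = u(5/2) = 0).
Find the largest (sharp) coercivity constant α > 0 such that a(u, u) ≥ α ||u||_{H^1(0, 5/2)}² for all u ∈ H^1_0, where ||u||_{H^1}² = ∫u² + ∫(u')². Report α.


α = (25 + 8*π^2)/(2*(25 + 4*π^2))

Coercivity of a(·,·) on H^1_0(0, 5/2) means a(u, u) ≥ α ||u||_{H^1}² for every u ∈ H^1_0.
The interval has length L = 5/2, and Poincaré/coercivity depend only on L. Here a(u, u) = ∫(u')² + (1/2)·∫u².
Here 0 < c = 1/2 < 1. The condition a(u,u) ≥ α||u||_{H^1}² reads (1−α)∫(u')² ≥ (α−c)∫u². Any admissible α is ≤ 1 (rapidly oscillating u have ∫u²/∫(u')² → 0), and α = 1 would force 0 ≥ (1−c)∫u², impossible since c < 1; so 1−α > 0. By the sharp Poincaré inequality on H^1_0 of an interval of length L, ∫(u')² ≥ (π/L)²∫u² with equality for the first sine mode sin(π(x−x₀)/L) (x₀ the left endpoint), so the inequality holds for all u iff (1−α)(π/L)² ≥ α − c, i.e. α ≤ ((π/L)² + c)/((π/L)² + 1) = (1 + c(L/π)²)/(1 + (L/π)²). With (π/L)² = 4*π^2/25 and c = 1/2, the largest admissible constant is α = ((π/L)² + c)/((π/L)² + 1).
Simplifying, α = (25 + 8*π^2)/(2*(25 + 4*π^2)).


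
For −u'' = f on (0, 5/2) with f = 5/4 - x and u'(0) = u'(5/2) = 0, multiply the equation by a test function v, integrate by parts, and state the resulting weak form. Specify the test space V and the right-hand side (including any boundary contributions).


V = H^1(0, 5/2) (no boundary constraint on v; u is determined up to an additive constant); weak form: ∫_0^5/2 u'v' dx = ∫_0^5/2 (5/4 - x) v dx for all v ∈ V.

Multiply both sides by a test function v and integrate from 0 to 5/2:
  ∫_0^5/2 −u''(x) v(x) dx = ∫_0^5/2 f(x) v(x) dx.
Integrate the LHS by parts once:
  ∫_0^5/2 −u'' v dx = −[u'(x) v(x)]_0^5/2 + ∫_0^5/2 u'(x) v'(x) dx.
Thus ∫_0^5/2 u'(x) v'(x) dx = ∫_0^5/2 f(x) v(x) dx + [u'(x) v(x)]_0^5/2.
Choose V so that boundary terms are either known or forced to vanish.
u has homogeneous Neumann: u'(0) = u'(5/2) = 0. So [u' v]_0^5/2 = 0·v(5/2) − 0·v(0) = 0 for any v; take V = H^1(0, 5/2).
Weak formulation: find u (satisfying any essential BC) such that ∫_0^5/2 u'(x) v'(x) dx = ∫_0^5/2 f v dx for all v ∈ V (homogeneous Neumann, so boundary terms vanish).
Substituting f(x) = 5/4 - x, the right-hand side is ∫_0^5/2 (5/4 - x) v dx.
Compatibility check (pure Neumann): taking v ≡ 1 ∈ V gives 0 = ∫_0^5/2 f dx + (0) − (0), i.e. ∫_0^5/2 f dx must equal u'(0) − u'(5/2) = 0. Indeed ∫_0^5/2 (5/4 - x) dx = 0, so the data are compatible. The solution is then unique only up to an additive constant (fix it e.g. by requiring ∫_0^5/2 u dx = 0).
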